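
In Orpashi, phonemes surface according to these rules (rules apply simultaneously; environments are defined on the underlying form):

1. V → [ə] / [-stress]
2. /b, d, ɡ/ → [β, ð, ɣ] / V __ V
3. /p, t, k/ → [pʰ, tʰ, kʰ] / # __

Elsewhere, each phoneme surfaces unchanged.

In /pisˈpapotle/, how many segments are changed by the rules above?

4

Segments that undergo a rule: /p/ → [pʰ] (rule 3); /i/ → [ə] (rule 1); /o/ → [ə] (rule 1); /e/ → [ə] (rule 1).
All other segments surface unchanged.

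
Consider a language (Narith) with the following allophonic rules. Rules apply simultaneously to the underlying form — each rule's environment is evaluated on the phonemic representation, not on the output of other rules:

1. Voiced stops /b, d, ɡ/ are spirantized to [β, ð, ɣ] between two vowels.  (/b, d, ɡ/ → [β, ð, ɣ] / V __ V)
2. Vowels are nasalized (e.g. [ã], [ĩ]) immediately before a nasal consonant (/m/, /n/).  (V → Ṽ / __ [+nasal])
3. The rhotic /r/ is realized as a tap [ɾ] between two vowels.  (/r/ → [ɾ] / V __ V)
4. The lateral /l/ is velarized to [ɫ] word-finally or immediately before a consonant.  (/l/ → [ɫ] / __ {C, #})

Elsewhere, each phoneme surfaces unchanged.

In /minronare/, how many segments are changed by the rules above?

3

Segments that undergo a rule: /i/ → [ĩ] (rule 2); /o/ → [õ] (rule 2); /r/ → [ɾ] (rule 3).
All other segments surface unchanged.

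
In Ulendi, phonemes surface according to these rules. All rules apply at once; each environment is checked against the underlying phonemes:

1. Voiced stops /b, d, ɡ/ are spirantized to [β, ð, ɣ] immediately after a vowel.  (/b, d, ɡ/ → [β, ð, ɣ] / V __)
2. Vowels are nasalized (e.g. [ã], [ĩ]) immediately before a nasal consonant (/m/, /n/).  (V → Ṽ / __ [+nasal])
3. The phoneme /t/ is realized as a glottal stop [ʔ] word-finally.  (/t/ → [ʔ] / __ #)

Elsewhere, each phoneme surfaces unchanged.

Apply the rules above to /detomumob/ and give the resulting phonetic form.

/d/ (word-initial) is in the target of rule 1 but the environment (immediately after a vowel) is not met → [d].
/e/ (between /d/ and /t/): rule 2 targets it, but not before a nasal consonant → unchanged [e].
/t/ (between /e/ and /o/) fails the environment for rule 3, so it stays [t].
/o/ (between /t/ and /m/): before a nasal consonant, so rule 2 applies → [õ].
/m/ — not in any rule's target class → [m].
/u/ (between /m/ and /m/): before a nasal consonant, so rule 2 applies → [ũ].
/m/ (between /u/ and /o/): no rule targets it → [m].
/o/ (between /m/ and /b/) fails the environment for rule 2, so it stays [o].
/b/ — word-final, immediately after a vowel — surfaces as [β] (rule 1).

[detõmũmoβ]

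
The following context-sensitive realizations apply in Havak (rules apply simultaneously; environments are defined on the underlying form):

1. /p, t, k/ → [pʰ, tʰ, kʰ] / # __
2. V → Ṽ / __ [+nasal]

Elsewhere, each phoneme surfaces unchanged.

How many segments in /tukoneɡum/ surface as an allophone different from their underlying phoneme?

3

Segments that undergo a rule: /t/ → [tʰ] (rule 1); /o/ → [õ] (rule 2); /u/ → [ũ] (rule 2).
All other segments surface unchanged.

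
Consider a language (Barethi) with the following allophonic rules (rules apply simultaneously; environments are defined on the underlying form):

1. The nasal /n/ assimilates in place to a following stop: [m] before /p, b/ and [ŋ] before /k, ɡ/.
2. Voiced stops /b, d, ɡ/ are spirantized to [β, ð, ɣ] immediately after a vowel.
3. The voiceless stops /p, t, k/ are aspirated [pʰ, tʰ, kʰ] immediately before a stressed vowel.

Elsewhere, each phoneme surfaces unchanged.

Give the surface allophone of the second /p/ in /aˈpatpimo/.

[p]

/p/ (between /t/ and /i/) fails the environment for rule 3, so it stays [p].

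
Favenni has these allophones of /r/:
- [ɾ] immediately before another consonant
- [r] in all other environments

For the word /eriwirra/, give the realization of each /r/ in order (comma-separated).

Occurrence 1 (position 2): no conditioning environment matches → elsewhere allophone [r].
Occurrence 2 (position 6): immediately before another consonant → [ɾ].
Occurrence 3 (position 7): no conditioning environment matches → elsewhere allophone [r].

[r], [ɾ], [r]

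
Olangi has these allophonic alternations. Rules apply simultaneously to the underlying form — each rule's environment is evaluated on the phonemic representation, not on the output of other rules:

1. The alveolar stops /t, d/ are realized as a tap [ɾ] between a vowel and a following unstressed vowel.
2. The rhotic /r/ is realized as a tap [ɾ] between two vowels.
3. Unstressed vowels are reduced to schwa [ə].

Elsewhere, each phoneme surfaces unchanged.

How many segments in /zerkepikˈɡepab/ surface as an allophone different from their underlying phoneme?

4

Segments that undergo a rule: /e/ → [ə] (rule 3); /e/ → [ə] (rule 3); /i/ → [ə] (rule 3); /a/ → [ə] (rule 3).
All other segments surface unchanged.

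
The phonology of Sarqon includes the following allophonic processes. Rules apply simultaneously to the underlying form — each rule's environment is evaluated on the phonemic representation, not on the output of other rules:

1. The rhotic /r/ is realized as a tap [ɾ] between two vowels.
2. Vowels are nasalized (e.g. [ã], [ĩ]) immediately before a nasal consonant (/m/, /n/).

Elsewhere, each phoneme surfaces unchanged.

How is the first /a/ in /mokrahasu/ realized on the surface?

[a]

/a/ (between /r/ and /h/) is in the target of rule 2 but the environment (before a nasal consonant) is not met → [a].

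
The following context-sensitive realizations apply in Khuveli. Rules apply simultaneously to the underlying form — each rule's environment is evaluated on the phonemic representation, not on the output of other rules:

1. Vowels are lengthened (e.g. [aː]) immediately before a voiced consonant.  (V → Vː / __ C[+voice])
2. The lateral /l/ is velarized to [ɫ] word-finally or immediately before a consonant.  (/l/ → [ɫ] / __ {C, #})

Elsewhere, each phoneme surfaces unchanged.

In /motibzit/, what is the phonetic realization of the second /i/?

/i/ (between /z/ and /t/) fails the environment for rule 1, so it stays [i].

[i]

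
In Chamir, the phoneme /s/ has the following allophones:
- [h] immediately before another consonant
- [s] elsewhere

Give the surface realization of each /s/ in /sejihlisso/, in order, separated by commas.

[s], [h], [s]

Occurrence 1 (position 1): no conditioning environment matches → elsewhere allophone [s].
Occurrence 2 (position 8): immediately before another consonant → [h].
Occurrence 3 (position 9): no conditioning environment matches → elsewhere allophone [s].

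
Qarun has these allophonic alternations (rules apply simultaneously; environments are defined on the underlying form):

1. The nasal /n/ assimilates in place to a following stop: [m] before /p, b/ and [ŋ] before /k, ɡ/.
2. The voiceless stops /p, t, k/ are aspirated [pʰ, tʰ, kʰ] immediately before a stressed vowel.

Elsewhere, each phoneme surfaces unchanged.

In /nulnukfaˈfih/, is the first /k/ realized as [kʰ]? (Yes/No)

No

/k/ (between /u/ and /f/) fails the environment for rule 2, so it stays [k].
The actual realization is [k], not [kʰ].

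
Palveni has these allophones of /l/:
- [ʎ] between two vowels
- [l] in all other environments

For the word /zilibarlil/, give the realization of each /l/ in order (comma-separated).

[ʎ], [l], [l]

Occurrence 1 (position 3): between two vowels → [ʎ].
Occurrence 2 (position 8): no conditioning environment matches → elsewhere allophone [l].
Occurrence 3 (position 10): no conditioning environment matches → elsewhere allophone [l].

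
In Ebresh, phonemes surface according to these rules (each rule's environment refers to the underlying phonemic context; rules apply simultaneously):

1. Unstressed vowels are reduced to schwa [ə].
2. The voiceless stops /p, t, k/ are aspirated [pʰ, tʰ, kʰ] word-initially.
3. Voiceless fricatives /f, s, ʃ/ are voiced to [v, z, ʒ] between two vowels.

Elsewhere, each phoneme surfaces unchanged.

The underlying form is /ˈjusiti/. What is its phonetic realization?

[ˈjuzətə]

/j/ stays [j].
/u/ (between /j/ and /s/) is in the target of rule 1 but the environment (in an unstressed syllable) is not met → [u].
/s/ (between /u/ and /i/): between two vowels, so rule 3 applies → [z].
/i/ (between /s/ and /t/): in an unstressed syllable, so rule 1 applies → [ə].
/t/ — between /i/ and /i/; rule 2 does not apply here → [t].
/i/ — word-final, in an unstressed syllable — surfaces as [ə] (rule 1).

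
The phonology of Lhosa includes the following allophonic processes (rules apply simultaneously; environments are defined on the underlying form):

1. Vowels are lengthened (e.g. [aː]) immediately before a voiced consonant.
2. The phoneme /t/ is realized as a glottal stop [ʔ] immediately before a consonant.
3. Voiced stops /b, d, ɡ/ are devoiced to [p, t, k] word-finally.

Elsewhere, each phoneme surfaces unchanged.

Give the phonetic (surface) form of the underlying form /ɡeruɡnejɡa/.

/ɡ/ — word-initial; rule 3 does not apply here → [ɡ].
/e/ (between /ɡ/ and /r/): before a voiced consonant, so rule 1 applies → [eː].
/r/ — not in any rule's target class → [r].
/u/ (between /r/ and /ɡ/): before a voiced consonant, so rule 1 applies → [uː].
/ɡ/ — between /u/ and /n/; rule 3 does not apply here → [ɡ].
/n/ — not in any rule's target class → [n].
/e/ (between /n/ and /j/) occurs before a voiced consonant → [eː] by rule 1.
/j/ (between /e/ and /ɡ/) is unaffected → [j].
/ɡ/ (between /j/ and /a/) fails the environment for rule 3, so it stays [ɡ].
/a/ — word-final; rule 1 does not apply here → [a].

[ɡeːruːɡneːjɡa]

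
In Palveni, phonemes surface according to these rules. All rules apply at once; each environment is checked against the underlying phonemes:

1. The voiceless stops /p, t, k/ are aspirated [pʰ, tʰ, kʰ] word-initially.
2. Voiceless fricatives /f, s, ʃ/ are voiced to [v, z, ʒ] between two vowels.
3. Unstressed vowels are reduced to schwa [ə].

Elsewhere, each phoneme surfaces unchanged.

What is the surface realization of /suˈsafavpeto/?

[səˈzavəvpətə]

/s/ (word-initial): rule 2 targets it, but not between two vowels → unchanged [s].
/u/ (between /s/ and /s/) occurs in an unstressed syllable → [ə] by rule 3.
/s/ (between /u/ and /a/) occurs between two vowels → [z] by rule 2.
/a/ (between /s/ and /f/): rule 3 targets it, but not in an unstressed syllable → unchanged [a].
/f/ (between /a/ and /a/) occurs between two vowels → [v] by rule 2.
/a/ meets the environment for rule 3 (in an unstressed syllable) → [ə].
/v/ — not in any rule's target class → [v].
/p/ (between /v/ and /e/) is in the target of rule 1 but the environment (word-initially) is not met → [p].
/e/ (between /p/ and /t/) occurs in an unstressed syllable → [ə] by rule 3.
/t/ (between /e/ and /o/) is in the target of rule 1 but the environment (word-initially) is not met → [t].
/o/ (word-final): in an unstressed syllable, so rule 3 applies → [ə].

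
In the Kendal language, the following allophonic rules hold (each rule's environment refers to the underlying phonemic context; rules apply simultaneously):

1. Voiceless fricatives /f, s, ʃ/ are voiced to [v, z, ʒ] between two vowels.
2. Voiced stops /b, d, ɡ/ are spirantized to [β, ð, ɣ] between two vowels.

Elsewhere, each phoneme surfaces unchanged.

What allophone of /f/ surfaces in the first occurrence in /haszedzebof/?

[f]

/f/ — word-final; rule 1 does not apply here → [f].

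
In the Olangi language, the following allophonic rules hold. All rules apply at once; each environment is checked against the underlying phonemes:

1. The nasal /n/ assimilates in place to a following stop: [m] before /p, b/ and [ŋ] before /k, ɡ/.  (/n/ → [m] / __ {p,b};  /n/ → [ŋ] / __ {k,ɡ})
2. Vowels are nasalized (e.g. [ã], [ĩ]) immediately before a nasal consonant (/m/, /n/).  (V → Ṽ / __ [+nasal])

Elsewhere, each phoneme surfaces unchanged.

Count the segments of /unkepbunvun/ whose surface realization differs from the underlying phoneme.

4

Segments that undergo a rule: /u/ → [ũ] (rule 2); /n/ → [ŋ] (rule 1); /u/ → [ũ] (rule 2); /u/ → [ũ] (rule 2).
All other segments surface unchanged.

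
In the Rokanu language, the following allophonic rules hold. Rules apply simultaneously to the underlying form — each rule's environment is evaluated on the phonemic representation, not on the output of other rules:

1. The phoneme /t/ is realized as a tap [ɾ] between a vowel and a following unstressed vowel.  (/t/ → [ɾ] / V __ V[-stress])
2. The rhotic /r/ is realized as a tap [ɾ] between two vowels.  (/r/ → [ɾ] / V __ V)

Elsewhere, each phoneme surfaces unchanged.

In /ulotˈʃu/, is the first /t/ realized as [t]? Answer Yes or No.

/t/ (between /o/ and /ʃ/) is in the target of rule 1 but the environment (between a vowel and a following unstressed vowel) is not met → [t].
The actual realization is [t], which matches [t].

Yes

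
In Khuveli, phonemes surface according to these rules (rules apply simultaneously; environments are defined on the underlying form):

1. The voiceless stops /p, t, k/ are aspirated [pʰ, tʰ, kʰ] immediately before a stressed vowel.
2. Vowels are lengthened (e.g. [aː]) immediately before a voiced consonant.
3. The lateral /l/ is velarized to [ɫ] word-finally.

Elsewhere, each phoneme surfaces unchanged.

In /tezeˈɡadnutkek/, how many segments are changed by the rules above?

3

Segments that undergo a rule: /e/ → [eː] (rule 2); /e/ → [eː] (rule 2); /a/ → [aː] (rule 2).
All other segments surface unchanged.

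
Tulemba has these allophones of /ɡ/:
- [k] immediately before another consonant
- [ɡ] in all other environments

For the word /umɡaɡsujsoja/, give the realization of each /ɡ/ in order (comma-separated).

Occurrence 1 (position 3): no conditioning environment matches → elsewhere allophone [ɡ].
Occurrence 2 (position 5): immediately before another consonant → [k].

[ɡ], [k]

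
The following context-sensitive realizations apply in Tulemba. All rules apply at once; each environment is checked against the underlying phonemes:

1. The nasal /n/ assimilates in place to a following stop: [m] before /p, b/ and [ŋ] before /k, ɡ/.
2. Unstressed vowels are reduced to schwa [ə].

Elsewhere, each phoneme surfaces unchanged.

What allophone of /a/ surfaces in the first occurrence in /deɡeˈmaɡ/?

/a/ (between /m/ and /ɡ/): rule 2 targets it, but not in an unstressed syllable → unchanged [a].

[a]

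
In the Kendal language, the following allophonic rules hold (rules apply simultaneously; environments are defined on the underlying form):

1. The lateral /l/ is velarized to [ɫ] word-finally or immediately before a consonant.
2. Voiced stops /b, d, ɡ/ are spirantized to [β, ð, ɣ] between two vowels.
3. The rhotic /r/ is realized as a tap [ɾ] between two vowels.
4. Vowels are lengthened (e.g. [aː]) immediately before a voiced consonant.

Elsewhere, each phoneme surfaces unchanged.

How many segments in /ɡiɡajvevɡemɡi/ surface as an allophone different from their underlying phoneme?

5

Segments that undergo a rule: /i/ → [iː] (rule 4); /ɡ/ → [ɣ] (rule 2); /a/ → [aː] (rule 4); /e/ → [eː] (rule 4); /e/ → [eː] (rule 4).
All other segments surface unchanged.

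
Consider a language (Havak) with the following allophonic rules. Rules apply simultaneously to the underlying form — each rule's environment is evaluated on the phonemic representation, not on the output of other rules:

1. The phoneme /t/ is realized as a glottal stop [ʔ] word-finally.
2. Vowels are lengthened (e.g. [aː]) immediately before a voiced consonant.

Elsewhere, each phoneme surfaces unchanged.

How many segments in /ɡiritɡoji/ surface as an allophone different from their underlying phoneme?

2

Segments that undergo a rule: /i/ → [iː] (rule 2); /o/ → [oː] (rule 2).
All other segments surface unchanged.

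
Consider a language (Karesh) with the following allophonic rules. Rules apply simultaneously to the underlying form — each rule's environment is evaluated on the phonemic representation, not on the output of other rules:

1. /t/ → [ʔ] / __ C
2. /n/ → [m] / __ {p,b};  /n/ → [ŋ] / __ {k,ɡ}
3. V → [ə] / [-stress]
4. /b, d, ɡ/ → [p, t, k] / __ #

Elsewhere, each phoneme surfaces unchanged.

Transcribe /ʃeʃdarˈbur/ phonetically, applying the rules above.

/e/ — between /ʃ/ and /ʃ/, in an unstressed syllable — surfaces as [ə] (rule 3).
/d/ — between /ʃ/ and /a/; rule 4 does not apply here → [d].
/a/ (between /d/ and /r/) occurs in an unstressed syllable → [ə] by rule 3.
/b/ (between /r/ and /u/) fails the environment for rule 4, so it stays [b].
/u/ (between /b/ and /r/) is in the target of rule 3 but the environment (in an unstressed syllable) is not met → [u].

[ʃəʃdərˈbur]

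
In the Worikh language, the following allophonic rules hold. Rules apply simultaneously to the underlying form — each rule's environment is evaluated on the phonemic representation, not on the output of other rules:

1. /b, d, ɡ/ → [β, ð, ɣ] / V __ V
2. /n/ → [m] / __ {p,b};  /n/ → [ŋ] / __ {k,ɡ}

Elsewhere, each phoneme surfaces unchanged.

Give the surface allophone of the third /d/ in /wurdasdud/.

[d]

/d/ (word-final): rule 1 targets it, but not between two vowels → unchanged [d].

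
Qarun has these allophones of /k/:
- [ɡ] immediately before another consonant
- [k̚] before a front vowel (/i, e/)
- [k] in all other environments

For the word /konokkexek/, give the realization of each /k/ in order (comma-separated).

[k], [ɡ], [k̚], [k]

Occurrence 1 (position 1): no conditioning environment matches → elsewhere allophone [k].
Occurrence 2 (position 5): immediately before another consonant → [ɡ].
Occurrence 3 (position 6): before a front vowel (/i, e/) → [k̚].
Occurrence 4 (position 10): no conditioning environment matches → elsewhere allophone [k].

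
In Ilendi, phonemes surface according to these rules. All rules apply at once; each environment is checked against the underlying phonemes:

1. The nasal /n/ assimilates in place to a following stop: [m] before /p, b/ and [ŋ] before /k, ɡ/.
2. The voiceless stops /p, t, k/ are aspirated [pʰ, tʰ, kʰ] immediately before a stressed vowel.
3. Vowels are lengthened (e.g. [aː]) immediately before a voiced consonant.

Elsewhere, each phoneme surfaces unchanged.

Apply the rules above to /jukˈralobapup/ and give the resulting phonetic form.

/j/ — not in any rule's target class → [j].
/u/ (between /j/ and /k/) fails the environment for rule 3, so it stays [u].
/k/ — between /u/ and /r/; rule 2 does not apply here → [k].
/r/ (between /k/ and /a/): no rule targets it → [r].
/a/ meets the environment for rule 3 (before a voiced consonant) → [aː].
/l/ (between /a/ and /o/): no rule targets it → [l].
/o/ (between /l/ and /b/) occurs before a voiced consonant → [oː] by rule 3.
/b/ — not in any rule's target class → [b].
/a/ (between /b/ and /p/) fails the environment for rule 3, so it stays [a].
/p/ (between /a/ and /u/) is in the target of rule 2 but the environment (immediately before a stressed vowel) is not met → [p].
/u/ (between /p/ and /p/) is in the target of rule 3 but the environment (before a voiced consonant) is not met → [u].
/p/ (word-final) is in the target of rule 2 but the environment (immediately before a stressed vowel) is not met → [p].

[jukˈraːloːbapup]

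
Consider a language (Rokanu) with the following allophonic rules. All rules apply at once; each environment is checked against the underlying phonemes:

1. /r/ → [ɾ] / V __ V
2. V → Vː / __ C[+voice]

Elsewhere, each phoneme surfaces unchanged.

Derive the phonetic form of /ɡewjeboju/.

[ɡeːwjeːboːju]

/ɡ/ — not in any rule's target class → [ɡ].
/e/ meets the environment for rule 2 (before a voiced consonant) → [eː].
/w/ (between /e/ and /j/): no rule targets it → [w].
/j/ — not in any rule's target class → [j].
Rule 2 applies to /e/ (between /j/ and /b/: before a voiced consonant) → [eː].
/b/ (between /e/ and /o/): no rule targets it → [b].
/o/ (between /b/ and /j/) occurs before a voiced consonant → [oː] by rule 2.
/j/ (between /o/ and /u/): no rule targets it → [j].
/u/ (word-final) fails the environment for rule 2, so it stays [u].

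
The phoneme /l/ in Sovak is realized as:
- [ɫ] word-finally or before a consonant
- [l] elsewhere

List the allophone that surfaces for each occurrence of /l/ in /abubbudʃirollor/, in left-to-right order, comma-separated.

[ɫ], [l]

Occurrence 1 (position 12): word-finally or before a consonant → [ɫ].
Occurrence 2 (position 13): no conditioning environment matches → elsewhere allophone [l].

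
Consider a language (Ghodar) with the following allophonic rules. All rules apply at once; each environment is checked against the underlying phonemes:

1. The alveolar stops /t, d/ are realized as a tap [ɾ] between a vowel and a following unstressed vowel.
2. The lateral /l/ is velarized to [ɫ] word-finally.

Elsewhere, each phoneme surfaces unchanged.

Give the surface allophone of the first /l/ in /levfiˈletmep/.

/l/ (word-initial): rule 2 targets it, but not word-finally → unchanged [l].

[l]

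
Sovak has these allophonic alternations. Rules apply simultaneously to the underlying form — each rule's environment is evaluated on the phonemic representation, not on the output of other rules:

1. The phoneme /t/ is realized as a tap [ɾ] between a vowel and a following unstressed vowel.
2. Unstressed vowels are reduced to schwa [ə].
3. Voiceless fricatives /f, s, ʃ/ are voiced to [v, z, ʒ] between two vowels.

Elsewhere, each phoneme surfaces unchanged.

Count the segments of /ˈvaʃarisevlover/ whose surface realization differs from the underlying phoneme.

Segments that undergo a rule: /ʃ/ → [ʒ] (rule 3); /a/ → [ə] (rule 2); /i/ → [ə] (rule 2); /s/ → [z] (rule 3); /e/ → [ə] (rule 2); /o/ → [ə] (rule 2); /e/ → [ə] (rule 2).
All other segments surface unchanged.

7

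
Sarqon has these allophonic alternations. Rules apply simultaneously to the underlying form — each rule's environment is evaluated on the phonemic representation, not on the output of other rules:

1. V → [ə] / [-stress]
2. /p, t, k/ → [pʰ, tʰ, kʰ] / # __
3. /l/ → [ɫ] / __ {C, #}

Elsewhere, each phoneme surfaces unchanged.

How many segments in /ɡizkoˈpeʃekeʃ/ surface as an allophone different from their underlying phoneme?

Segments that undergo a rule: /i/ → [ə] (rule 1); /o/ → [ə] (rule 1); /e/ → [ə] (rule 1); /e/ → [ə] (rule 1).
All other segments surface unchanged.

4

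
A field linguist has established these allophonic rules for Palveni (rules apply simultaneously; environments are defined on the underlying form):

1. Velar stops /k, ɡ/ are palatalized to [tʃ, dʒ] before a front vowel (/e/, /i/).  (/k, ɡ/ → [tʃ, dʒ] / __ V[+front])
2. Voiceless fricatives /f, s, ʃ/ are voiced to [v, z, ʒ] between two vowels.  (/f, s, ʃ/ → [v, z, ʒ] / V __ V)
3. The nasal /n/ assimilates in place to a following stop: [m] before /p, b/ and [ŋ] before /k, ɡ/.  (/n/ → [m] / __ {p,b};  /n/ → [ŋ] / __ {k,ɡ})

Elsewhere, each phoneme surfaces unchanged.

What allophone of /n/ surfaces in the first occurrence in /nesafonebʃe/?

/n/ (word-initial): rule 3 targets it, but not before a labial or velar stop → unchanged [n].

[n]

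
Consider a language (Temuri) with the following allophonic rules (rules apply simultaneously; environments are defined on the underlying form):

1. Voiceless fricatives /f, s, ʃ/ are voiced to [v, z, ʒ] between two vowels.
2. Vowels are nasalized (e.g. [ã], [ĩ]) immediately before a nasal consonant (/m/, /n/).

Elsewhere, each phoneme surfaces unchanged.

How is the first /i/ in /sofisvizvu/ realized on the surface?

/i/ (between /f/ and /s/) fails the environment for rule 2, so it stays [i].

[i]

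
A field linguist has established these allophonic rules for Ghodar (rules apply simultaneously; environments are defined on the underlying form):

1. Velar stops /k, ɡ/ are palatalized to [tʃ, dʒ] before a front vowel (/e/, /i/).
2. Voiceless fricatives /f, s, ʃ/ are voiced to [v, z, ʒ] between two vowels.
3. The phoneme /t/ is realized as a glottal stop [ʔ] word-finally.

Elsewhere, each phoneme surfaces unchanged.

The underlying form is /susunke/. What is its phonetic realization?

[suzuntʃe]

/s/ (word-initial): rule 2 targets it, but not between two vowels → unchanged [s].
/u/ — not in any rule's target class → [u].
/s/ meets the environment for rule 2 (between two vowels) → [z].
/u/ (between /s/ and /n/) is unaffected → [u].
/n/ — not in any rule's target class → [n].
/k/ meets the environment for rule 1 (before a front vowel) → [tʃ].
/e/ stays [e].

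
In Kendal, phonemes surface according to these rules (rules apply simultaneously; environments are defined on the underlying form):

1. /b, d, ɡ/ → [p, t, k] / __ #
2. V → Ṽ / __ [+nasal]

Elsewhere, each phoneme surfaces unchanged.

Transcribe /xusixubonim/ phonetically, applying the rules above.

/x/ (word-initial) is unaffected → [x].
/u/ (between /x/ and /s/): rule 2 targets it, but not before a nasal consonant → unchanged [u].
/s/ stays [s].
/i/ — between /s/ and /x/; rule 2 does not apply here → [i].
/x/ (between /i/ and /u/) is unaffected → [x].
/u/ — between /x/ and /b/; rule 2 does not apply here → [u].
/b/ (between /u/ and /o/) fails the environment for rule 1, so it stays [b].
/o/ (between /b/ and /n/) occurs before a nasal consonant → [õ] by rule 2.
/n/ (between /o/ and /i/): no rule targets it → [n].
/i/ — between /n/ and /m/, before a nasal consonant — surfaces as [ĩ] (rule 2).
/m/ (word-final): no rule targets it → [m].

[xusixubõnĩm]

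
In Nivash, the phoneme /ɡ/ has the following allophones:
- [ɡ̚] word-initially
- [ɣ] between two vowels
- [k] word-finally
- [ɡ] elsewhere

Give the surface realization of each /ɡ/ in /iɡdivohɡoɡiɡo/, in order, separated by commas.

[ɡ], [ɡ], [ɣ], [ɣ]

Occurrence 1 (position 2): no conditioning environment matches → elsewhere allophone [ɡ].
Occurrence 2 (position 8): no conditioning environment matches → elsewhere allophone [ɡ].
Occurrence 3 (position 10): between two vowels → [ɣ].
Occurrence 4 (position 12): between two vowels → [ɣ].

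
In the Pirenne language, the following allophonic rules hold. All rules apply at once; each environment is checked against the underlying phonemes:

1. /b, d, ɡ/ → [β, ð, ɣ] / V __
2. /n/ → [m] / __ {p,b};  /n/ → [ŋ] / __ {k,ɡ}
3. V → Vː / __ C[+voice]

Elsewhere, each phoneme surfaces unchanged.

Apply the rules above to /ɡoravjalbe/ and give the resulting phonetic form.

[ɡoːraːvjaːlbe]

/ɡ/ (word-initial) fails the environment for rule 1, so it stays [ɡ].
/o/ (between /ɡ/ and /r/) occurs before a voiced consonant → [oː] by rule 3.
/r/ (between /o/ and /a/) is unaffected → [r].
Rule 3 applies to /a/ (between /r/ and /v/: before a voiced consonant) → [aː].
/v/ — not in any rule's target class → [v].
/j/ (between /v/ and /a/): no rule targets it → [j].
/a/ — between /j/ and /l/, before a voiced consonant — surfaces as [aː] (rule 3).
/l/ (between /a/ and /b/): no rule targets it → [l].
/b/ (between /l/ and /e/) fails the environment for rule 1, so it stays [b].
/e/ (word-final): rule 3 targets it, but not before a voiced consonant → unchanged [e].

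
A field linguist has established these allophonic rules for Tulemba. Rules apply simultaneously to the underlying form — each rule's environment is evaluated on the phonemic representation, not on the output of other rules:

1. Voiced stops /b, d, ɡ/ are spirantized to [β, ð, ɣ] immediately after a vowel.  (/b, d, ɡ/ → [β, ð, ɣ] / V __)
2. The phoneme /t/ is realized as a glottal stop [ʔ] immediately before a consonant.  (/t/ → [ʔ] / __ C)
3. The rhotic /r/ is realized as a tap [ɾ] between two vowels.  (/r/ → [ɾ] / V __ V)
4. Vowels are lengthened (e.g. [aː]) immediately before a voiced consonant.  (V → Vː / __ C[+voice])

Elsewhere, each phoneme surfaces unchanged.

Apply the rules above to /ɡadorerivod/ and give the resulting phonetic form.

/ɡ/ (word-initial) fails the environment for rule 1, so it stays [ɡ].
/a/ (between /ɡ/ and /d/): before a voiced consonant, so rule 4 applies → [aː].
/d/ meets the environment for rule 1 (immediately after a vowel) → [ð].
/o/ (between /d/ and /r/): before a voiced consonant, so rule 4 applies → [oː].
/r/ (between /o/ and /e/): between two vowels, so rule 3 applies → [ɾ].
/e/ meets the environment for rule 4 (before a voiced consonant) → [eː].
/r/ meets the environment for rule 3 (between two vowels) → [ɾ].
/i/ — between /r/ and /v/, before a voiced consonant — surfaces as [iː] (rule 4).
/v/ — not in any rule's target class → [v].
/o/ (between /v/ and /d/) occurs before a voiced consonant → [oː] by rule 4.
/d/ — word-final, immediately after a vowel — surfaces as [ð] (rule 1).

[ɡaːðoːɾeːɾiːvoːð]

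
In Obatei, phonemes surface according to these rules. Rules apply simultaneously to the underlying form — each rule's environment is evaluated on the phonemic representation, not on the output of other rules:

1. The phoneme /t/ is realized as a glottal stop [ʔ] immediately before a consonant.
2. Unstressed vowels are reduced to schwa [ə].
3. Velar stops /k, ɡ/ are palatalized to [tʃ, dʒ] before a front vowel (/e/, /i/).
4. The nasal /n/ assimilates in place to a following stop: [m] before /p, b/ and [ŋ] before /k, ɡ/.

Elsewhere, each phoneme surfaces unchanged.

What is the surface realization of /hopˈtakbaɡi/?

[həpˈtakbədʒə]

/o/ (between /h/ and /p/): in an unstressed syllable, so rule 2 applies → [ə].
/t/ — between /p/ and /a/; rule 1 does not apply here → [t].
/a/ — between /t/ and /k/; rule 2 does not apply here → [a].
/k/ — between /a/ and /b/; rule 3 does not apply here → [k].
/a/ meets the environment for rule 2 (in an unstressed syllable) → [ə].
/ɡ/ (between /a/ and /i/): before a front vowel, so rule 3 applies → [dʒ].
/i/ — word-final, in an unstressed syllable — surfaces as [ə] (rule 2).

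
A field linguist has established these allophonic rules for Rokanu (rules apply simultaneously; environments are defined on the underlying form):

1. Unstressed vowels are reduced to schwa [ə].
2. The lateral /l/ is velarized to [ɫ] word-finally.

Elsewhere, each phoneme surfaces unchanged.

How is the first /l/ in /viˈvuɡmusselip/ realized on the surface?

[l]

/l/ (between /e/ and /i/) fails the environment for rule 2, so it stays [l].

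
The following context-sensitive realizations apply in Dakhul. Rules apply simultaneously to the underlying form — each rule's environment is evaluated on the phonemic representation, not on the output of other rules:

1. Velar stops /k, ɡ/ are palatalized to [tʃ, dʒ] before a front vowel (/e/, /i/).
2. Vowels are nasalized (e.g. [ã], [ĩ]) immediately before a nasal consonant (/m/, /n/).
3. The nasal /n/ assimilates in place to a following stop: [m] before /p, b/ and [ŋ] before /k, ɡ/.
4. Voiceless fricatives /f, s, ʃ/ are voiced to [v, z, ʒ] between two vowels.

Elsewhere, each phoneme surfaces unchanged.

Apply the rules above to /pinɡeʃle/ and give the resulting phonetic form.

/p/ — not in any rule's target class → [p].
/i/ — between /p/ and /n/, before a nasal consonant — surfaces as [ĩ] (rule 2).
/n/ meets the environment for rule 3 (before a labial or velar stop) → [ŋ].
/ɡ/ — between /n/ and /e/, before a front vowel — surfaces as [dʒ] (rule 1).
/e/ (between /ɡ/ and /ʃ/) is in the target of rule 2 but the environment (before a nasal consonant) is not met → [e].
/ʃ/ (between /e/ and /l/) is in the target of rule 4 but the environment (between two vowels) is not met → [ʃ].
/l/ (between /ʃ/ and /e/) is unaffected → [l].
/e/ — word-final; rule 2 does not apply here → [e].

[pĩŋdʒeʃle]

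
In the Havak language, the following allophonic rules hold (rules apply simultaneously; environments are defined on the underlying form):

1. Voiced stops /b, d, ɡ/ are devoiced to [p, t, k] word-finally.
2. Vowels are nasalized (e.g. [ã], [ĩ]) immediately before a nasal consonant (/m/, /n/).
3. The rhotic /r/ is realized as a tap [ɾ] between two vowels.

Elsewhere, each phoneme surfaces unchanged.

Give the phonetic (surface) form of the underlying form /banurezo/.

[bãnuɾezo]

/b/ (word-initial) fails the environment for rule 1, so it stays [b].
Rule 2 applies to /a/ (between /b/ and /n/: before a nasal consonant) → [ã].
/n/ — not in any rule's target class → [n].
/u/ (between /n/ and /r/) is in the target of rule 2 but the environment (before a nasal consonant) is not met → [u].
/r/ (between /u/ and /e/): between two vowels, so rule 3 applies → [ɾ].
/e/ (between /r/ and /z/): rule 2 targets it, but not before a nasal consonant → unchanged [e].
/z/ (between /e/ and /o/): no rule targets it → [z].
/o/ (word-final) fails the environment for rule 2, so it stays [o].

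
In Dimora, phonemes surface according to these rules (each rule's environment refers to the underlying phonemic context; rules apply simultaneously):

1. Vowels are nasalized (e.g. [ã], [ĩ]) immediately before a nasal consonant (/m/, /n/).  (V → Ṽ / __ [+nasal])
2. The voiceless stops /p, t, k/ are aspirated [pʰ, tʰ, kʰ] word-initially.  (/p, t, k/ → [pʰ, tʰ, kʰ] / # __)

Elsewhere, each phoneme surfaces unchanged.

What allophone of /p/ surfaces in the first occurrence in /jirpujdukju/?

/p/ — between /r/ and /u/; rule 2 does not apply here → [p].

[p]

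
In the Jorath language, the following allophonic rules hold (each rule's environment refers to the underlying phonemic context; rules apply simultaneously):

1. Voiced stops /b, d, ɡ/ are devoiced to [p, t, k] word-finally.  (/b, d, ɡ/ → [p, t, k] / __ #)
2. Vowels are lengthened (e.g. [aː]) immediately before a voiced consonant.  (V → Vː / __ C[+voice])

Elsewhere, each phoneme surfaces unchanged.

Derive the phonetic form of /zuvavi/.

[zuːvaːvi]

/z/ (word-initial) is unaffected → [z].
/u/ — between /z/ and /v/, before a voiced consonant — surfaces as [uː] (rule 2).
/v/ (between /u/ and /a/): no rule targets it → [v].
/a/ meets the environment for rule 2 (before a voiced consonant) → [aː].
/v/ stays [v].
/i/ (word-final) fails the environment for rule 2, so it stays [i].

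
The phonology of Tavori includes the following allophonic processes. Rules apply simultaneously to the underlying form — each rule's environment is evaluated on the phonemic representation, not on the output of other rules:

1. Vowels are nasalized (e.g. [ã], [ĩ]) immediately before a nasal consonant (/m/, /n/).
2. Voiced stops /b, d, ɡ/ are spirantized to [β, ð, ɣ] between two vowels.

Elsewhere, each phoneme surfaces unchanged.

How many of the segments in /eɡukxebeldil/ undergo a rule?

Segments that undergo a rule: /ɡ/ → [ɣ] (rule 2); /b/ → [β] (rule 2).
All other segments surface unchanged.

2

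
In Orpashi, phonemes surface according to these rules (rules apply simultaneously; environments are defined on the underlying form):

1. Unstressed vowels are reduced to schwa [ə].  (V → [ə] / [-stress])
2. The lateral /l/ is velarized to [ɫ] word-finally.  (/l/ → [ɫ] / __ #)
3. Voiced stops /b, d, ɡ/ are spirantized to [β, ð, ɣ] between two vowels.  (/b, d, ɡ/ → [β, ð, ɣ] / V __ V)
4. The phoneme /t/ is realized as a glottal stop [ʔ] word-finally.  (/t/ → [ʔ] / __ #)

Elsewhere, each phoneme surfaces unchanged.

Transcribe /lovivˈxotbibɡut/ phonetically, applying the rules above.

[ləvəvˈxotbəbɡəʔ]

/l/ (word-initial) is in the target of rule 2 but the environment (word-finally) is not met → [l].
/o/ (between /l/ and /v/): in an unstressed syllable, so rule 1 applies → [ə].
/v/ stays [v].
Rule 1 applies to /i/ (between /v/ and /v/: in an unstressed syllable) → [ə].
/v/ stays [v].
/x/ (between /v/ and /o/): no rule targets it → [x].
/o/ (between /x/ and /t/) is in the target of rule 1 but the environment (in an unstressed syllable) is not met → [o].
/t/ (between /o/ and /b/) is in the target of rule 4 but the environment (word-finally) is not met → [t].
/b/ (between /t/ and /i/) is in the target of rule 3 but the environment (between two vowels) is not met → [b].
/i/ (between /b/ and /b/) occurs in an unstressed syllable → [ə] by rule 1.
/b/ (between /i/ and /ɡ/): rule 3 targets it, but not between two vowels → unchanged [b].
/ɡ/ (between /b/ and /u/) fails the environment for rule 3, so it stays [ɡ].
/u/ meets the environment for rule 1 (in an unstressed syllable) → [ə].
Rule 4 applies to /t/ (word-final: word-finally) → [ʔ].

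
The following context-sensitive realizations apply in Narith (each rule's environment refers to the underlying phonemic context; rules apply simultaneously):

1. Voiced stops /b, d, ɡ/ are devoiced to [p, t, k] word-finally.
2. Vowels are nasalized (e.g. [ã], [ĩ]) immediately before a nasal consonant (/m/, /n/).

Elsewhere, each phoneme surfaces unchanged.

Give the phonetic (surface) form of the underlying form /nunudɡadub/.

[nũnudɡadup]

/n/ (word-initial): no rule targets it → [n].
/u/ — between /n/ and /n/, before a nasal consonant — surfaces as [ũ] (rule 2).
/n/ (between /u/ and /u/): no rule targets it → [n].
/u/ (between /n/ and /d/): rule 2 targets it, but not before a nasal consonant → unchanged [u].
/d/ (between /u/ and /ɡ/) fails the environment for rule 1, so it stays [d].
/ɡ/ — between /d/ and /a/; rule 1 does not apply here → [ɡ].
/a/ (between /ɡ/ and /d/): rule 2 targets it, but not before a nasal consonant → unchanged [a].
/d/ (between /a/ and /u/): rule 1 targets it, but not word-finally → unchanged [d].
/u/ (between /d/ and /b/): rule 2 targets it, but not before a nasal consonant → unchanged [u].
Rule 1 applies to /b/ (word-final: word-finally) → [p].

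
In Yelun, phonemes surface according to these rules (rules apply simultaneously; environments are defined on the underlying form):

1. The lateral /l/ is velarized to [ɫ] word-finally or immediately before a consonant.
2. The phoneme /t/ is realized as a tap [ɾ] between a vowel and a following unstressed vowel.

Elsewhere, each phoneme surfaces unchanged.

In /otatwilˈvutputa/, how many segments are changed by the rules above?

3

Segments that undergo a rule: /t/ → [ɾ] (rule 2); /l/ → [ɫ] (rule 1); /t/ → [ɾ] (rule 2).
All other segments surface unchanged.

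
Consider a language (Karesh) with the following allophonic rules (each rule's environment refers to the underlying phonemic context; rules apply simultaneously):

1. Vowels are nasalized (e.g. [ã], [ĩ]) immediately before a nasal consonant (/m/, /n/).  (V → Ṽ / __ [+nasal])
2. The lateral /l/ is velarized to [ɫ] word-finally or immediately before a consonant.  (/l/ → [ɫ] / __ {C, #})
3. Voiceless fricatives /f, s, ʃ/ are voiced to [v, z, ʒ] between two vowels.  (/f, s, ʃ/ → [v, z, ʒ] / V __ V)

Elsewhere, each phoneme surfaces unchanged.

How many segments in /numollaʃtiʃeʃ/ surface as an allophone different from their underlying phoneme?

Segments that undergo a rule: /u/ → [ũ] (rule 1); /l/ → [ɫ] (rule 2); /ʃ/ → [ʒ] (rule 3).
All other segments surface unchanged.

3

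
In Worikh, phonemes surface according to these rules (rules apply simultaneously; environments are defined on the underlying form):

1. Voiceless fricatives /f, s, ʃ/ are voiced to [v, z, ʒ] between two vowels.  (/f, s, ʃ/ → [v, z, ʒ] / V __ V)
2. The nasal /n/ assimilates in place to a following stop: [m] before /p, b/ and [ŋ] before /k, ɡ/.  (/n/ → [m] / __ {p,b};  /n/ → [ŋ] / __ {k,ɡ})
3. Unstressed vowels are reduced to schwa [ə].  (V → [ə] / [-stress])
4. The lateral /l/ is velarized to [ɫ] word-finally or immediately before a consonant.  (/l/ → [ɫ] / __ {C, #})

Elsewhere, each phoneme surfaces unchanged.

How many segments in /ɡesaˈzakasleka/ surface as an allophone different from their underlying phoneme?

6

Segments that undergo a rule: /e/ → [ə] (rule 3); /s/ → [z] (rule 1); /a/ → [ə] (rule 3); /a/ → [ə] (rule 3); /e/ → [ə] (rule 3); /a/ → [ə] (rule 3).
All other segments surface unchanged.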